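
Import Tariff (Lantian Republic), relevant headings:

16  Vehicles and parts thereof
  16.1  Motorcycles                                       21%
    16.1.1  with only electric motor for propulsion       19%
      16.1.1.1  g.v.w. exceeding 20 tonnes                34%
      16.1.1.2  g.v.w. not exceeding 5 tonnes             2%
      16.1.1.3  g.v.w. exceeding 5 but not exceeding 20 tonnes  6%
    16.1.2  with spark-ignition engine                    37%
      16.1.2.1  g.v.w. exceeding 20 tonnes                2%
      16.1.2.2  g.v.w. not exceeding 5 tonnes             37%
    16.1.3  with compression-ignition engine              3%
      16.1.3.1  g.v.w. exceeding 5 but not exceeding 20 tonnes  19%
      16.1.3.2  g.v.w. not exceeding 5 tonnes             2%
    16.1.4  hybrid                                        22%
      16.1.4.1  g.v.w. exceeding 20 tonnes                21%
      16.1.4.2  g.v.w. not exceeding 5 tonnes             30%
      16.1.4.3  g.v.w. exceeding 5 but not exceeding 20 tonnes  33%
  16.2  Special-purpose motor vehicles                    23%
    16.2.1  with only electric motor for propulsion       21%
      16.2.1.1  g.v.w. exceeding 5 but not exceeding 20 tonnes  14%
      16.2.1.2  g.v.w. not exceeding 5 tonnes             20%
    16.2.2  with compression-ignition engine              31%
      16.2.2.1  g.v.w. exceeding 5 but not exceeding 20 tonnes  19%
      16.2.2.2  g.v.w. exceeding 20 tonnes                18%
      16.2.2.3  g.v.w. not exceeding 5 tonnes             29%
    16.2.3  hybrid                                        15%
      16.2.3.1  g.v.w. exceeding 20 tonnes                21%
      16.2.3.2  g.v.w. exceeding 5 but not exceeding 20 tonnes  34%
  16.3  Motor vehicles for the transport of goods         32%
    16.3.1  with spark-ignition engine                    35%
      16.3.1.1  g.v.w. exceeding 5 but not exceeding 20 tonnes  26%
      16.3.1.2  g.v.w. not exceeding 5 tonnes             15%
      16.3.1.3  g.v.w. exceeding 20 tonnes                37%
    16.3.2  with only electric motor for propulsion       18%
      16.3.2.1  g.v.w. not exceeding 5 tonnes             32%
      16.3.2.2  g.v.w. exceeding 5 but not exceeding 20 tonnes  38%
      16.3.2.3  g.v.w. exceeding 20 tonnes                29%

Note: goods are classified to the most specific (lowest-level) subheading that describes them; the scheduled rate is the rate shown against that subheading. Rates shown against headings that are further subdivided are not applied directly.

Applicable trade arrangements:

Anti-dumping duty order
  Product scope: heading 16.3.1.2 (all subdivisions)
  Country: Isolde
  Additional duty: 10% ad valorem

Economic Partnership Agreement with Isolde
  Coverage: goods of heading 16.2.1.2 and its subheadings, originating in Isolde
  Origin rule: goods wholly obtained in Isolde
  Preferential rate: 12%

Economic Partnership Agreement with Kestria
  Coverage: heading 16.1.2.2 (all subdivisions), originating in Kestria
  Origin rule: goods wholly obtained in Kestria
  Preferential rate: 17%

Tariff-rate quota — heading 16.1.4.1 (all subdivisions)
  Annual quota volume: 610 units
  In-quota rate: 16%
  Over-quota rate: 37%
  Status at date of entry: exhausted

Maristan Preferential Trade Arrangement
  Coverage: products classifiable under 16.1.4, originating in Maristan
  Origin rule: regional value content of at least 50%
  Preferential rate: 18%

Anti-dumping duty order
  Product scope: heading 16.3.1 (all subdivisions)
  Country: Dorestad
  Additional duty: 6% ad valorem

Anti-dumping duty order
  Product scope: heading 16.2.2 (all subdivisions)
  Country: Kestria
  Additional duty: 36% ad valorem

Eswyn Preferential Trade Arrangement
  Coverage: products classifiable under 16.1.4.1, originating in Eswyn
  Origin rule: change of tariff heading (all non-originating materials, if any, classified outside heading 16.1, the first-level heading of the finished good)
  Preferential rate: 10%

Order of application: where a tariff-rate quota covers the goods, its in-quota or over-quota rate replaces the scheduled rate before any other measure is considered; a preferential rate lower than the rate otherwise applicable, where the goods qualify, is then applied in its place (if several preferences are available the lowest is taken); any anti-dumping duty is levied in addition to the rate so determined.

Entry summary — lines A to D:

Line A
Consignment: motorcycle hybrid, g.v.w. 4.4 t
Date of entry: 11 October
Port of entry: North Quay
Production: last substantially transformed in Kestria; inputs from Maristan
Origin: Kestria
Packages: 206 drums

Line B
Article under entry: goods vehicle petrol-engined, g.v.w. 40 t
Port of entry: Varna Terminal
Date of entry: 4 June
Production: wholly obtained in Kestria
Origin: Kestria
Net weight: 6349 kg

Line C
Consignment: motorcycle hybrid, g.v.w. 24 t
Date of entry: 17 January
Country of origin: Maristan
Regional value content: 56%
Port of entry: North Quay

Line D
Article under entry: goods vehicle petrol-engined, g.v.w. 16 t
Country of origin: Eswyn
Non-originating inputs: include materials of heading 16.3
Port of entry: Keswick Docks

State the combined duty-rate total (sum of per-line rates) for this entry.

Line A: motorcycle → 16.1; hybrid → 16.1.4; g.v.w. 4.4 t → 16.1.4.2. Scheduled 30%. Kestria agreement on 16.1.2.2: 16.1.4.2 not covered. → 30%.
Line B: goods vehicle → 16.3; petrol-engined → 16.3.1; g.v.w. 40 t → 16.3.1.3. Scheduled 37%. Kestria agreement on 16.1.2.2: 16.3.1.3 not covered. → 37%.
Line C: motorcycle → 16.1; hybrid → 16.1.4; g.v.w. 24 t → 16.1.4.1. Scheduled 21%. quota on 16.1.4.1 exhausted → over-quota 37%; Maristan agreement on 16.1.4: RVC ≥ 50% → 18% available; preferential 18%. → 18%.
Line D: goods vehicle → 16.3; petrol-engined → 16.3.1; g.v.w. 16 t → 16.3.1.1. Scheduled 26%. Eswyn agreement on 16.1.4.1: 16.3.1.1 not covered. → 26%.
Sum: 30% + 37% + 18% + 26% = 111%.

111%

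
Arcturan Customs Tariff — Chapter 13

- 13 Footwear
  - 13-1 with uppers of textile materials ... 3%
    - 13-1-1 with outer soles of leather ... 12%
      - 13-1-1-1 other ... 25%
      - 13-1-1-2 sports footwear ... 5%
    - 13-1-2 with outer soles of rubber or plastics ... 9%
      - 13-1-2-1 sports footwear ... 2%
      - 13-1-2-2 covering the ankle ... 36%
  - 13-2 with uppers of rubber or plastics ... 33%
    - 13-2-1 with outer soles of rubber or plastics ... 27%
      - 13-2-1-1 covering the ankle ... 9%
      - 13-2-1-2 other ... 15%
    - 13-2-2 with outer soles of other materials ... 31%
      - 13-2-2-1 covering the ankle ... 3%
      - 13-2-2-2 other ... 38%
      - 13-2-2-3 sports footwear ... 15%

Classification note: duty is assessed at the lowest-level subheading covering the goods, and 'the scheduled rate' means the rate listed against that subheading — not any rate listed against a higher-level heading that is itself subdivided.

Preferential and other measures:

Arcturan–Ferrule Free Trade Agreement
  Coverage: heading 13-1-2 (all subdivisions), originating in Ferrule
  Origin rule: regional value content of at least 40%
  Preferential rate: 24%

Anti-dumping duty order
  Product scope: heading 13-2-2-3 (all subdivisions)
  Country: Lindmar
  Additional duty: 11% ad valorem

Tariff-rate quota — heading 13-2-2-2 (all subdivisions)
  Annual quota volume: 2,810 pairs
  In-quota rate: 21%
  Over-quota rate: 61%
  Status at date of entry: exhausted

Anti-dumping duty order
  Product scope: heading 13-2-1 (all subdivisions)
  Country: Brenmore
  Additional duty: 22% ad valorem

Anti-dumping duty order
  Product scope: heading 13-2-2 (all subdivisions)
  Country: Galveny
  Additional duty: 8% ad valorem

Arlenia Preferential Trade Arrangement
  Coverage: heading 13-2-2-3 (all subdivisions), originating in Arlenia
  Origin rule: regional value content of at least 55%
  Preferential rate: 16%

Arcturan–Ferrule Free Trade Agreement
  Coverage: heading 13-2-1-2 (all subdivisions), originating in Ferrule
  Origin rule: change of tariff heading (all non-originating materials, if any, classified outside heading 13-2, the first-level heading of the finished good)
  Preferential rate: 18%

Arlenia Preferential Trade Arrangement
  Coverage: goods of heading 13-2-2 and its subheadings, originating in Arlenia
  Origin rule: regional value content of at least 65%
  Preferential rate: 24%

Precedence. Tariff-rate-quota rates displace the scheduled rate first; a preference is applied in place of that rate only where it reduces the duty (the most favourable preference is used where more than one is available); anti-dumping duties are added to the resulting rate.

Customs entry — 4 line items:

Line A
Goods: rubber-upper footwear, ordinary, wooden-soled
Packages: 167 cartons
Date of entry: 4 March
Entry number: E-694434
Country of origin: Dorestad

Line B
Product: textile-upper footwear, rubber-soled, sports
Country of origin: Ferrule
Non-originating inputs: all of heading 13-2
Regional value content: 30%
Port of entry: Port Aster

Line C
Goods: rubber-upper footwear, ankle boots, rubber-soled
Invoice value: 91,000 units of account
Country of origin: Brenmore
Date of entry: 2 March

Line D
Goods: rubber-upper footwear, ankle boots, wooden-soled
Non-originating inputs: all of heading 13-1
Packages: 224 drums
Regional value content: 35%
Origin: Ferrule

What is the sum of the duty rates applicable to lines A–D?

Line A: rubber-upper → 13-2; wooden-soled → 13-2-2; ordinary → 13-2-2-2. Scheduled 38%. quota on 13-2-2-2 exhausted → over-quota 61%. → 61%.
Line B: textile-upper → 13-1; rubber-soled → 13-1-2; sports → 13-1-2-1. Scheduled 2%. Ferrule agreement on 13-1-2: RVC < 40%; Ferrule agreement on 13-2-1-2: 13-1-2-1 not covered. → 2%.
Line C: rubber-upper → 13-2; rubber-soled → 13-2-1; ankle boots → 13-2-1-1. Scheduled 9%. anti-dumping (Brenmore, 13-2-1): +22%; total 9% + 22% = 31%. → 31%.
Line D: rubber-upper → 13-2; wooden-soled → 13-2-2; ankle boots → 13-2-2-1. Scheduled 3%. Ferrule agreement on 13-1-2: 13-2-2-1 not covered; Ferrule agreement on 13-2-1-2: 13-2-2-1 not covered. → 3%.
Sum: 61% + 2% + 31% + 3% = 97%.

97%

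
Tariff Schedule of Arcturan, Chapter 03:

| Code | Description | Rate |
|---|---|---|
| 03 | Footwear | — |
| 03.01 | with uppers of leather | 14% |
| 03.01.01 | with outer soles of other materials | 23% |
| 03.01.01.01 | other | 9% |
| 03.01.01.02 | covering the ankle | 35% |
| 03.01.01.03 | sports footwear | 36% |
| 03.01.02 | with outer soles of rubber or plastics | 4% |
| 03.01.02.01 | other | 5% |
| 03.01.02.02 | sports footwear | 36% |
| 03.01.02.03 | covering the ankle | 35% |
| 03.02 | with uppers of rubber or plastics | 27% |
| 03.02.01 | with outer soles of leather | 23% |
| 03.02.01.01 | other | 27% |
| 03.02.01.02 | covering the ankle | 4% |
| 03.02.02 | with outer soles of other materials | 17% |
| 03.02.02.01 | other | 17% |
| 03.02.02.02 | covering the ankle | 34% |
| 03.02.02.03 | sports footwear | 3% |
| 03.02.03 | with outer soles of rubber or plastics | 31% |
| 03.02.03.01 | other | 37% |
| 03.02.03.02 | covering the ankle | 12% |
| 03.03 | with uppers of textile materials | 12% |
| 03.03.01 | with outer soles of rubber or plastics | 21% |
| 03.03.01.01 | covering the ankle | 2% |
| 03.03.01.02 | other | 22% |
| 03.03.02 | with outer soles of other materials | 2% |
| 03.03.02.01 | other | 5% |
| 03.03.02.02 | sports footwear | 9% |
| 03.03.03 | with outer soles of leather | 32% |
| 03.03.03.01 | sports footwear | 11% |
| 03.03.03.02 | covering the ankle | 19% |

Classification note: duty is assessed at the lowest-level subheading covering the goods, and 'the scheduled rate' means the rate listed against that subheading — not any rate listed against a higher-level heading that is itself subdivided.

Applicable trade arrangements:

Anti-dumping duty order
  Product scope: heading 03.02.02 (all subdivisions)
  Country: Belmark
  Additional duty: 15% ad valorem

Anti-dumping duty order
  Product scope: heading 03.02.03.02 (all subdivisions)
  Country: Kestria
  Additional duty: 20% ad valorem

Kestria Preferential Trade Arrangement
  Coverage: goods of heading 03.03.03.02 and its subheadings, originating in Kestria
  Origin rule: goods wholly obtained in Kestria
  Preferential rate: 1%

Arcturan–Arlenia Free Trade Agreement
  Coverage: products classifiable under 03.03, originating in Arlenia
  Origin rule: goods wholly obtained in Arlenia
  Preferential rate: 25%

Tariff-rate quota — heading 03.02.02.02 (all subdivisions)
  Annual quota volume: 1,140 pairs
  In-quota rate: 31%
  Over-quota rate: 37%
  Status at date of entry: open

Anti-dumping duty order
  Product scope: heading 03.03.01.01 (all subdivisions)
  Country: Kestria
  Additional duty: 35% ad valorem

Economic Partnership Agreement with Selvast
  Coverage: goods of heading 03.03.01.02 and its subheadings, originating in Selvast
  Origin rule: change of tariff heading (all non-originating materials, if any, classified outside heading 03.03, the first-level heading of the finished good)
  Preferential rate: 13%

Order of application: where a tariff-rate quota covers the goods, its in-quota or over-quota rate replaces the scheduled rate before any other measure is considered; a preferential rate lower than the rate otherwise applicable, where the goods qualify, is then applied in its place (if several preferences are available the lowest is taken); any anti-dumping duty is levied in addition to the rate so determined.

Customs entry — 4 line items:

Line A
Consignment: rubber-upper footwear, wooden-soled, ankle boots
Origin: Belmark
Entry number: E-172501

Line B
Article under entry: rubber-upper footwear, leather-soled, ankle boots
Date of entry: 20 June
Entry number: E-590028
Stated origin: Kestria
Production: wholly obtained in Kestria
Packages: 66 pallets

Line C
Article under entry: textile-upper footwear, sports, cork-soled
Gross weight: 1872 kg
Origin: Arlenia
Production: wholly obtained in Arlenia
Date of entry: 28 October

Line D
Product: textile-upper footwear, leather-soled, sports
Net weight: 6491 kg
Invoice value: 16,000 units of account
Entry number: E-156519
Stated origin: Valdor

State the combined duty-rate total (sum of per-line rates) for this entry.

70%

Line A: rubber-upper → 03.02; wooden-soled → 03.02.02; ankle boots → 03.02.02.02. Scheduled 34%. quota on 03.02.02.02 open → in-quota 31%; anti-dumping (Belmark, 03.02.02): +15%; total 31% + 15% = 46%. → 46%.
Line B: rubber-upper → 03.02; leather-soled → 03.02.01; ankle boots → 03.02.01.02. Scheduled 4%. Kestria agreement on 03.03.03.02: 03.02.01.02 not covered. → 4%.
Line C: textile-upper → 03.03; cork-soled → 03.03.02; sports → 03.03.02.02. Scheduled 9%. Arlenia agreement on 03.03: wholly obtained → 25% available; preference 25% not lower than 9% → no reduction. → 9%.
Line D: textile-upper → 03.03; leather-soled → 03.03.03; sports → 03.03.03.01. Scheduled 11%. No special measure applies. → 11%.
Sum: 46% + 4% + 9% + 11% = 70%.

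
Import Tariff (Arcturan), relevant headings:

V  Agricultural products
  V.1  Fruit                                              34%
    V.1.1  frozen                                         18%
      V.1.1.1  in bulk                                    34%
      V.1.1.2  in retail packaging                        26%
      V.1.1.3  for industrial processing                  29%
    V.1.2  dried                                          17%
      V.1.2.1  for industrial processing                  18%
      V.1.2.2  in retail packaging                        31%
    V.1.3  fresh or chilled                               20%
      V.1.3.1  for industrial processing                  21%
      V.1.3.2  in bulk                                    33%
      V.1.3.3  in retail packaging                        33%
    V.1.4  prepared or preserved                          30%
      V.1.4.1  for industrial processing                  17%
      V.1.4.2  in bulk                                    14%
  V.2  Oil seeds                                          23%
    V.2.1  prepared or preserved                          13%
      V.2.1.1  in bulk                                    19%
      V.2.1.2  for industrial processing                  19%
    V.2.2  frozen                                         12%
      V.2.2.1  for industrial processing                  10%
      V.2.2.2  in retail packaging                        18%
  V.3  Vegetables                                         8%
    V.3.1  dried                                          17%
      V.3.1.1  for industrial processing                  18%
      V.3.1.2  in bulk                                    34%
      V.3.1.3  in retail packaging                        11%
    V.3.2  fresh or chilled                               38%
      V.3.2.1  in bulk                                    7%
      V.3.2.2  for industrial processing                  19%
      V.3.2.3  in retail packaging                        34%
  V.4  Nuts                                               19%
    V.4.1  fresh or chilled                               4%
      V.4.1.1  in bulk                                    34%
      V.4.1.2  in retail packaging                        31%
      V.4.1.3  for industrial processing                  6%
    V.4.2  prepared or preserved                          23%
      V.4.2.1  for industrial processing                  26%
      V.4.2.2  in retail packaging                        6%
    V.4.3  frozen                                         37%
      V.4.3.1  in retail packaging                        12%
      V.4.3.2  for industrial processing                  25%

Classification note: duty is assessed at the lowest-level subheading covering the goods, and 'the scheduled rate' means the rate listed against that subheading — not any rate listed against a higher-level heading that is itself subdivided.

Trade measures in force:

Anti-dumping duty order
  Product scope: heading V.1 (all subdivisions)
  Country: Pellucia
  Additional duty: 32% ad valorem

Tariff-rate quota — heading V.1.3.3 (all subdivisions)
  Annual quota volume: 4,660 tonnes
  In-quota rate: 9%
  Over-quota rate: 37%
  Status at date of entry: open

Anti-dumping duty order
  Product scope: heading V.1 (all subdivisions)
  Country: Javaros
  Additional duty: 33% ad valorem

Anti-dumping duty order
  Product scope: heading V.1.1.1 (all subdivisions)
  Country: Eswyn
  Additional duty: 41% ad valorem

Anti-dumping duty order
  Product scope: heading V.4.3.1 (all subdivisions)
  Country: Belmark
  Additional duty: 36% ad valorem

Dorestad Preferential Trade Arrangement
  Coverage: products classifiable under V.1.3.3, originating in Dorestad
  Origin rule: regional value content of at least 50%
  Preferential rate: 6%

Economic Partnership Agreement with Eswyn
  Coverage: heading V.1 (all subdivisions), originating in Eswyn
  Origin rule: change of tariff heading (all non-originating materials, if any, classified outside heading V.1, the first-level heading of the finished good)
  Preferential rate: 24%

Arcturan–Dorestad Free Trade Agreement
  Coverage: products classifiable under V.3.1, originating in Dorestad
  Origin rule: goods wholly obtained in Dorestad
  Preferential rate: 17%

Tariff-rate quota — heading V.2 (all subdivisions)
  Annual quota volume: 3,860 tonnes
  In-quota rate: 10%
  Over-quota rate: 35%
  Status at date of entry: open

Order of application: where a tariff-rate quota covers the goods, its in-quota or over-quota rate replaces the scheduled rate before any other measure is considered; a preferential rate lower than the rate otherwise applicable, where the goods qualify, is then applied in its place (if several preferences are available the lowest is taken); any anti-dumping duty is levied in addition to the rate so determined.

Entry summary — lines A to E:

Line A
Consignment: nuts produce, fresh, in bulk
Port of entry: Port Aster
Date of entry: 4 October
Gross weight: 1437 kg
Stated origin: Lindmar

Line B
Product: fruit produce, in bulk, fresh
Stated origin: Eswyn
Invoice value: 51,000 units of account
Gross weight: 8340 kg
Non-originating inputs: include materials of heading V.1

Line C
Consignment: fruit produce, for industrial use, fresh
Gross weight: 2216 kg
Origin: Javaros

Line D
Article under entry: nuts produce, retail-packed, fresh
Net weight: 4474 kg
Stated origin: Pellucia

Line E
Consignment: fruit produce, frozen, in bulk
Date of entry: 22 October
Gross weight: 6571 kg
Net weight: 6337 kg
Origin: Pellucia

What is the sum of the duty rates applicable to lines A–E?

Line A: nuts → V.4; fresh → V.4.1; in bulk → V.4.1.1. Scheduled 34%. No special measure applies. → 34%.
Line B: fruit → V.1; fresh → V.1.3; in bulk → V.1.3.2. Scheduled 33%. Eswyn agreement on V.1: CTH not met. → 33%.
Line C: fruit → V.1; fresh → V.1.3; for industrial use → V.1.3.1. Scheduled 21%. anti-dumping (Javaros, V.1): +33%; total 21% + 33% = 54%. → 54%.
Line D: nuts → V.4; fresh → V.4.1; retail-packed → V.4.1.2. Scheduled 31%. No special measure applies. → 31%.
Line E: fruit → V.1; frozen → V.1.1; in bulk → V.1.1.1. Scheduled 34%. anti-dumping (Pellucia, V.1): +32%; total 34% + 32% = 66%. → 66%.
Sum: 34% + 33% + 54% + 31% + 66% = 218%.

218%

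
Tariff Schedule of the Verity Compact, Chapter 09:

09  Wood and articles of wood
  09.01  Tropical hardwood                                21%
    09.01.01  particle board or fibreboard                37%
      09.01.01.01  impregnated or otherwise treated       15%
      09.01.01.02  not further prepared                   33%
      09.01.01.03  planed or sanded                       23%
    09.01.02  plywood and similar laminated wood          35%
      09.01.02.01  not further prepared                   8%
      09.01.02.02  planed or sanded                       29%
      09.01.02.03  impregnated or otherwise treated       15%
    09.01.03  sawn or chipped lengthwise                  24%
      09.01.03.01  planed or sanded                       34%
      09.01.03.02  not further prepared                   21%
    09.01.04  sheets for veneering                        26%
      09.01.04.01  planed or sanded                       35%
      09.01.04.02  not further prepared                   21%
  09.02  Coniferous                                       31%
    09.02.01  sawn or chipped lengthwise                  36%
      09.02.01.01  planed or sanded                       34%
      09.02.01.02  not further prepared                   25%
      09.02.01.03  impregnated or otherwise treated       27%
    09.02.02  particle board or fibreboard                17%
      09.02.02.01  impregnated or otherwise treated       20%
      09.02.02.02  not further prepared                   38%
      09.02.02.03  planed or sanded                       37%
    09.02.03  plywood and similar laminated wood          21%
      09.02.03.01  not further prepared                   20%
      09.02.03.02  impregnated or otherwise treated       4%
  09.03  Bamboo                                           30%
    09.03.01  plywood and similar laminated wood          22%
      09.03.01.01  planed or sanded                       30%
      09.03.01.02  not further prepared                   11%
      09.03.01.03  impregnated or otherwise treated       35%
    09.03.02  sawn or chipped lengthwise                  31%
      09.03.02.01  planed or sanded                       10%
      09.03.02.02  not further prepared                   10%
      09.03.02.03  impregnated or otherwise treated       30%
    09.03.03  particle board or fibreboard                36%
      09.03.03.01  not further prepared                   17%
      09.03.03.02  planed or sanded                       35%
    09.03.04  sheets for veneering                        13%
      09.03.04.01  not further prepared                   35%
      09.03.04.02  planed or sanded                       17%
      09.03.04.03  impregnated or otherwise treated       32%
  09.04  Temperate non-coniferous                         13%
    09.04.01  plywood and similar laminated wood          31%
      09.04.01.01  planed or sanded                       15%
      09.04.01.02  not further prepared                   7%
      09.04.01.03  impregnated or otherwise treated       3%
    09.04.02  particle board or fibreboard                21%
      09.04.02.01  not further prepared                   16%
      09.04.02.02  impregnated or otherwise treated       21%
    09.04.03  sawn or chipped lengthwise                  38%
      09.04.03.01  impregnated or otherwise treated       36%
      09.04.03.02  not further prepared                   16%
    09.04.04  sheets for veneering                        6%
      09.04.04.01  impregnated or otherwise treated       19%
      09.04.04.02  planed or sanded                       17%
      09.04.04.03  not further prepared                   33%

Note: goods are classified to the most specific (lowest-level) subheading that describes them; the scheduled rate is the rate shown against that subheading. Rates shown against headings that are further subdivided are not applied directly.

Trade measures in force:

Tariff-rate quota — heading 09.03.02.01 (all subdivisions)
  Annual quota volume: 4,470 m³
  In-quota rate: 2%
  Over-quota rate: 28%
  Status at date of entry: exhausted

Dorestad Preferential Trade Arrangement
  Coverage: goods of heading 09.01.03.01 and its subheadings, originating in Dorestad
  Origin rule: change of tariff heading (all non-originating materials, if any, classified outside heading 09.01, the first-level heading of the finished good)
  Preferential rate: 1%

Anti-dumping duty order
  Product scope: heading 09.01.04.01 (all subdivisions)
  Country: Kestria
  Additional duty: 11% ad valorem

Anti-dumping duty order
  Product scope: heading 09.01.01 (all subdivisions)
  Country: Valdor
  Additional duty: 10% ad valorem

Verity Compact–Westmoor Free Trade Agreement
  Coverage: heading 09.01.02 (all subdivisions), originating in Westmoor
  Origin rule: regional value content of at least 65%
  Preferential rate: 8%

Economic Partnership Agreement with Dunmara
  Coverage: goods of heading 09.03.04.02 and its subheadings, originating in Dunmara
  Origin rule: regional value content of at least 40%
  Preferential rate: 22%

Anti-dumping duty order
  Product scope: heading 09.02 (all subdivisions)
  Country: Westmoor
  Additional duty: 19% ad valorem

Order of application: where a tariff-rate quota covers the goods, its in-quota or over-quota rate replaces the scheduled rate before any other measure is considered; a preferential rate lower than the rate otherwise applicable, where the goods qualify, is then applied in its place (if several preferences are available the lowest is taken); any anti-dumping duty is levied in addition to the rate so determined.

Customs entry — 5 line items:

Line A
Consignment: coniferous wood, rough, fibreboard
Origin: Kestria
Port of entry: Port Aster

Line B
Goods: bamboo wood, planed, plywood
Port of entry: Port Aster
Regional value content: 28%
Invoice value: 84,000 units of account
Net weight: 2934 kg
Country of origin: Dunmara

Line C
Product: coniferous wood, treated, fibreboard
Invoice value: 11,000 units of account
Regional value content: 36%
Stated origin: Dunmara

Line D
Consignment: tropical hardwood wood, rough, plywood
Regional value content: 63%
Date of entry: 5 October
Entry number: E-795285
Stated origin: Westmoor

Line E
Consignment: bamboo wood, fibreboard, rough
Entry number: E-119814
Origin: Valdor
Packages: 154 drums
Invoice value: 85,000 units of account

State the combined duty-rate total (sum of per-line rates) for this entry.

Line A: coniferous → 09.02; fibreboard → 09.02.02; rough → 09.02.02.02. Scheduled 38%. No special measure applies. → 38%.
Line B: bamboo → 09.03; plywood → 09.03.01; planed → 09.03.01.01. Scheduled 30%. Dunmara agreement on 09.03.04.02: 09.03.01.01 not covered. → 30%.
Line C: coniferous → 09.02; fibreboard → 09.02.02; treated → 09.02.02.01. Scheduled 20%. Dunmara agreement on 09.03.04.02: 09.02.02.01 not covered. → 20%.
Line D: tropical hardwood → 09.01; plywood → 09.01.02; rough → 09.01.02.01. Scheduled 8%. Westmoor agreement on 09.01.02: RVC < 65%. → 8%.
Line E: bamboo → 09.03; fibreboard → 09.03.03; rough → 09.03.03.01. Scheduled 17%. No special measure applies. → 17%.
Sum: 38% + 30% + 20% + 8% + 17% = 113%.

113%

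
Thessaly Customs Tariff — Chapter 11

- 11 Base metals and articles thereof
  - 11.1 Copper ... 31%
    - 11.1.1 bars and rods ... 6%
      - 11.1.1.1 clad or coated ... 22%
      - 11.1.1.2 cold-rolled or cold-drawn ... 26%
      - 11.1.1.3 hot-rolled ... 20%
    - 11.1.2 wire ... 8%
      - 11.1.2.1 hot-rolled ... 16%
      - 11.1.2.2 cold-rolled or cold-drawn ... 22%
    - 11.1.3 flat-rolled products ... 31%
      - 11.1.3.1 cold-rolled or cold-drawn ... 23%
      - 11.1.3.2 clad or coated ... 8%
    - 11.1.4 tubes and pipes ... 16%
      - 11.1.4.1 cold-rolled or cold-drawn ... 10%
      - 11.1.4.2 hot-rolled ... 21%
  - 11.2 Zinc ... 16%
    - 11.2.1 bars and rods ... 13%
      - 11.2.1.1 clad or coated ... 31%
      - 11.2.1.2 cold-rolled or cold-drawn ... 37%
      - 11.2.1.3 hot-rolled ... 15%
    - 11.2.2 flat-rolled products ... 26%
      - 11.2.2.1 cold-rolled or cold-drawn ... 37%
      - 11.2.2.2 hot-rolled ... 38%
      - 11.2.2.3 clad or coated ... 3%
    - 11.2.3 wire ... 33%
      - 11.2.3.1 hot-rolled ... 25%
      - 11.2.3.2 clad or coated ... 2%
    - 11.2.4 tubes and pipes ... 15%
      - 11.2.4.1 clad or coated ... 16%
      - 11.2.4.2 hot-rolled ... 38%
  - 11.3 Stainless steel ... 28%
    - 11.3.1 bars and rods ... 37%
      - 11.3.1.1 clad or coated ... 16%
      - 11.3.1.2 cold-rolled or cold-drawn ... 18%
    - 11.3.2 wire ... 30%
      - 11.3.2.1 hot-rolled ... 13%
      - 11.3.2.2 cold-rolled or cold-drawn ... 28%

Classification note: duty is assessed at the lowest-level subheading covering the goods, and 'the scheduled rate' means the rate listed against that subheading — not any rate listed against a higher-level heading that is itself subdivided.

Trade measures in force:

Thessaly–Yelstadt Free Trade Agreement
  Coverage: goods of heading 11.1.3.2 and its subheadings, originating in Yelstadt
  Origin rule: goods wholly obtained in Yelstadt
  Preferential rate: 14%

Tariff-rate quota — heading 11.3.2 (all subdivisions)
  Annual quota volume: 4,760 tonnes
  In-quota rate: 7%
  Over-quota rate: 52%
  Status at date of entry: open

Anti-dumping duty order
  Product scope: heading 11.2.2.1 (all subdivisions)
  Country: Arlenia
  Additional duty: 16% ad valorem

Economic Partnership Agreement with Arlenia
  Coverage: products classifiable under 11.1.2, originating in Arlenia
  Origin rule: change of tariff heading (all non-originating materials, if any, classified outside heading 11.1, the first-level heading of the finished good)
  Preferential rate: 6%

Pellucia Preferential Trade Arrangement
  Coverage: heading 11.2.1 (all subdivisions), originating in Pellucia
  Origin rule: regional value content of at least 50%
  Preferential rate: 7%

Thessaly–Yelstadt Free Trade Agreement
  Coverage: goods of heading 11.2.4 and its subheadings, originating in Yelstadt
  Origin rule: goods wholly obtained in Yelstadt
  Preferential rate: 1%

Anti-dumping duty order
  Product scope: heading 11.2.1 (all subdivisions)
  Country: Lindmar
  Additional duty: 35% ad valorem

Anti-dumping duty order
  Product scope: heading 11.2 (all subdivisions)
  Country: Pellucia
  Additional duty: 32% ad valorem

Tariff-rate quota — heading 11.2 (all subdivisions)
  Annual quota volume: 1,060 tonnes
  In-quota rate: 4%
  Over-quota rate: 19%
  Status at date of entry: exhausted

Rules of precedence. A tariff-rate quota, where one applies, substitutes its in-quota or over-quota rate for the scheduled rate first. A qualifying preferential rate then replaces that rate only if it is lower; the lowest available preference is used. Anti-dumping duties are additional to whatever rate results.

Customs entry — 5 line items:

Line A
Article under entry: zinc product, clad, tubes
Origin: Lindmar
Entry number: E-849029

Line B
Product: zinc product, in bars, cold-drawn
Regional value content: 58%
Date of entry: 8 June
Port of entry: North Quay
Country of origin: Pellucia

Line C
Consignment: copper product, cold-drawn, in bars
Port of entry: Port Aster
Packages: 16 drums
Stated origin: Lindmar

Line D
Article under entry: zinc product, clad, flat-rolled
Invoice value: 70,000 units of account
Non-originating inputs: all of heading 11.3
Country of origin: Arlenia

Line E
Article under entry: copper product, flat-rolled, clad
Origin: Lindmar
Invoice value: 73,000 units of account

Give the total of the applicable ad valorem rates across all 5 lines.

Line A: zinc → 11.2; tubes → 11.2.4; clad → 11.2.4.1. Scheduled 16%. quota on 11.2 exhausted → over-quota 19%. → 19%.
Line B: zinc → 11.2; in bars → 11.2.1; cold-drawn → 11.2.1.2. Scheduled 37%. quota on 11.2 exhausted → over-quota 19%; Pellucia agreement on 11.2.1: RVC ≥ 50% → 7% available; preferential 7%; anti-dumping (Pellucia, 11.2): +32%; total 7% + 32% = 39%. → 39%.
Line C: copper → 11.1; in bars → 11.1.1; cold-drawn → 11.1.1.2. Scheduled 26%. No special measure applies. → 26%.
Line D: zinc → 11.2; flat-rolled → 11.2.2; clad → 11.2.2.3. Scheduled 3%. quota on 11.2 exhausted → over-quota 19%; Arlenia agreement on 11.1.2: 11.2.2.3 not covered. → 19%.
Line E: copper → 11.1; flat-rolled → 11.1.3; clad → 11.1.3.2. Scheduled 8%. No special measure applies. → 8%.
Sum: 19% + 39% + 26% + 19% + 8% = 111%.

111%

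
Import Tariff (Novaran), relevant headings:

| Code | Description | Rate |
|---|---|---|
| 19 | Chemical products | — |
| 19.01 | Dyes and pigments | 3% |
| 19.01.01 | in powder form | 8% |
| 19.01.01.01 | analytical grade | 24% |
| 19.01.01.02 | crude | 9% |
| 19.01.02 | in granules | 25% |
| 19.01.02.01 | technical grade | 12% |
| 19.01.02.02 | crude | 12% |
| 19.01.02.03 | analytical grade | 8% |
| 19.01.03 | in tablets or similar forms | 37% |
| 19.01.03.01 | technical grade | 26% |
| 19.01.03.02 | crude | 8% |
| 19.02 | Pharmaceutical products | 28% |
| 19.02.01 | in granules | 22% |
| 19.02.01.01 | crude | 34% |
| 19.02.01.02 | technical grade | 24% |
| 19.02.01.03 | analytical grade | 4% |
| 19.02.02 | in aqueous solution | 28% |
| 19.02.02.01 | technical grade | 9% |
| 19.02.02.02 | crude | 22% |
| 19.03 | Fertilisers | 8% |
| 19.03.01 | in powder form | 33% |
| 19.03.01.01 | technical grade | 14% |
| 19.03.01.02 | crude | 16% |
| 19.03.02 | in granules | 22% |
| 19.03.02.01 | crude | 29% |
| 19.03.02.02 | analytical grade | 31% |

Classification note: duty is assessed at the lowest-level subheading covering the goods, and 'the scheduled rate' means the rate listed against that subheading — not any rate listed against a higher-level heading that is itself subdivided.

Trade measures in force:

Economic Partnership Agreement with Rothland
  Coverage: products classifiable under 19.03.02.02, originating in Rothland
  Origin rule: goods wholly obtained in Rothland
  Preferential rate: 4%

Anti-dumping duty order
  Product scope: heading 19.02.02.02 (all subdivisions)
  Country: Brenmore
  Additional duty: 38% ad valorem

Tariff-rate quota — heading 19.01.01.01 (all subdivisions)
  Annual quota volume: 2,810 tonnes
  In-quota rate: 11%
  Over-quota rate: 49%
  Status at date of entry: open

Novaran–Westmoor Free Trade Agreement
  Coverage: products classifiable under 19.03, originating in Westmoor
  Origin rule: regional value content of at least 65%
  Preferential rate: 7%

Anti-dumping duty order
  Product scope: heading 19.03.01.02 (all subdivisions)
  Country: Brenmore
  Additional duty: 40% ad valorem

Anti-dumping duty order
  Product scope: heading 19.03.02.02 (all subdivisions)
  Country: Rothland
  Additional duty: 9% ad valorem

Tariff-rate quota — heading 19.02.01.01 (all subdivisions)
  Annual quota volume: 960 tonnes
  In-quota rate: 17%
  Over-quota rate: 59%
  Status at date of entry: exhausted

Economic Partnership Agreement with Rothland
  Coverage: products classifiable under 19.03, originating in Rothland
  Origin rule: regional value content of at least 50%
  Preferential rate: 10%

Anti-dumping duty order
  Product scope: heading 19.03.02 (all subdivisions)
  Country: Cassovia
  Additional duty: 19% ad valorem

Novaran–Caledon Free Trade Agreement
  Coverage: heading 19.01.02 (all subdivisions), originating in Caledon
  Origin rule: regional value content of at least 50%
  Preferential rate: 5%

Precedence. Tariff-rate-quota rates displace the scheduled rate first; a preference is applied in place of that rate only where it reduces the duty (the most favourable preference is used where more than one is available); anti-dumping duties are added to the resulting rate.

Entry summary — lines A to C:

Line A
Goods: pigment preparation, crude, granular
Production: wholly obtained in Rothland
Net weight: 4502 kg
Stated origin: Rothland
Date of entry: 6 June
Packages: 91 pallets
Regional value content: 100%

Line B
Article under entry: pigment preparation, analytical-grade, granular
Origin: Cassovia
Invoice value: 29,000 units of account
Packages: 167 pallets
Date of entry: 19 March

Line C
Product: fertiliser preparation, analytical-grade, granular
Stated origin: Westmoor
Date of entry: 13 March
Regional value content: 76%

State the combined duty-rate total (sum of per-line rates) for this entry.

Line A: pigment → 19.01; granular → 19.01.02; crude → 19.01.02.02. Scheduled 12%. Rothland agreement on 19.03.02.02: 19.01.02.02 not covered; Rothland agreement on 19.03: 19.01.02.02 not covered. → 12%.
Line B: pigment → 19.01; granular → 19.01.02; analytical-grade → 19.01.02.03. Scheduled 8%. No special measure applies. → 8%.
Line C: fertiliser → 19.03; granular → 19.03.02; analytical-grade → 19.03.02.02. Scheduled 31%. Westmoor agreement on 19.03: RVC ≥ 65% → 7% available; preferential 7%. → 7%.
Sum: 12% + 8% + 7% = 27%.

27%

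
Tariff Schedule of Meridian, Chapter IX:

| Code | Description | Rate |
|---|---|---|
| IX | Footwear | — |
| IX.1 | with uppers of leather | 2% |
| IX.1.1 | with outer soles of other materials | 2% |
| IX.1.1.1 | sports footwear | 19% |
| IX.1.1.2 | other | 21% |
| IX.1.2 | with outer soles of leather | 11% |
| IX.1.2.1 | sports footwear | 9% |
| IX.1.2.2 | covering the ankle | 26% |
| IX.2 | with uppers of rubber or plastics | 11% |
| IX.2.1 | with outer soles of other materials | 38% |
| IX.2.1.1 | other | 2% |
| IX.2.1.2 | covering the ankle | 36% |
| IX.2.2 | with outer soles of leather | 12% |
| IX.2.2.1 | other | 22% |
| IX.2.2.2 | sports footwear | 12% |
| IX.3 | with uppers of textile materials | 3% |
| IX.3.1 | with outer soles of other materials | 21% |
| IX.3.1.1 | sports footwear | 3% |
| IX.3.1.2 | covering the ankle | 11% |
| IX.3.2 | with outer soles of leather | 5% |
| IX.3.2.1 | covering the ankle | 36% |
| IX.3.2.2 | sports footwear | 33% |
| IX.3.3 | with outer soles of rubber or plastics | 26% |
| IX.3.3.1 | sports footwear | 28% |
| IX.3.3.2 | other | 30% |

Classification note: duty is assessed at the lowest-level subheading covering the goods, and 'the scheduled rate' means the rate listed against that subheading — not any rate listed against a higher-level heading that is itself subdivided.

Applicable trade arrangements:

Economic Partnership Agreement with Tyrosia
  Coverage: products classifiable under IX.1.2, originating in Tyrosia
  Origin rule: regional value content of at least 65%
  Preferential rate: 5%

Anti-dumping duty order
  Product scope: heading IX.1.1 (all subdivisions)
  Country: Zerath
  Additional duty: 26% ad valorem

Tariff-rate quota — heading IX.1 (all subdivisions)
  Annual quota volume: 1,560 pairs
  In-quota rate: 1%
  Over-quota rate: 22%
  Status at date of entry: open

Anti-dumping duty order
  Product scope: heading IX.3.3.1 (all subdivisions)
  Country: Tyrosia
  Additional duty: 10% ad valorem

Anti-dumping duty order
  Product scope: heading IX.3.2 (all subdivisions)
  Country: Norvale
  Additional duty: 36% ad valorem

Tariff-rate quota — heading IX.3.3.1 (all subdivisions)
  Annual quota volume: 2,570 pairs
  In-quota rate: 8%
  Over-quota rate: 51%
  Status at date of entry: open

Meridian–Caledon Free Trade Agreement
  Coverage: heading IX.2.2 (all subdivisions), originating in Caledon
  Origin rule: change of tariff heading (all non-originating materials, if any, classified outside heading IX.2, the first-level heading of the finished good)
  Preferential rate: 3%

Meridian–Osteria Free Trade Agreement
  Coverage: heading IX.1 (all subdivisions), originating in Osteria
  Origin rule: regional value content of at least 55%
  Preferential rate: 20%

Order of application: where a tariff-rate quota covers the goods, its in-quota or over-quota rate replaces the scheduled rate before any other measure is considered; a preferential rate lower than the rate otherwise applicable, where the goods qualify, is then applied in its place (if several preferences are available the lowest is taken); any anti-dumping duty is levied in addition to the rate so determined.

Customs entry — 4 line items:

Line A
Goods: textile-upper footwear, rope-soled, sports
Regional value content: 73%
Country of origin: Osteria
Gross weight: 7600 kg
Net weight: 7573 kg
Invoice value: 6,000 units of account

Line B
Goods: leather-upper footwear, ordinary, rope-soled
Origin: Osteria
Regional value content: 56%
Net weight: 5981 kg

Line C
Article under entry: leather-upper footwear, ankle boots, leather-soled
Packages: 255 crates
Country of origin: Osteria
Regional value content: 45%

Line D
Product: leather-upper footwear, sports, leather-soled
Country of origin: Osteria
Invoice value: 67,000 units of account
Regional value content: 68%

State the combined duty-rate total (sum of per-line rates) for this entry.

Line A: textile-upper → IX.3; rope-soled → IX.3.1; sports → IX.3.1.1. Scheduled 3%. Osteria agreement on IX.1: IX.3.1.1 not covered. → 3%.
Line B: leather-upper → IX.1; rope-soled → IX.1.1; ordinary → IX.1.1.2. Scheduled 21%. quota on IX.1 open → in-quota 1%; Osteria agreement on IX.1: RVC ≥ 55% → 20% available; preference 20% not lower than 1% → no reduction. → 1%.
Line C: leather-upper → IX.1; leather-soled → IX.1.2; ankle boots → IX.1.2.2. Scheduled 26%. quota on IX.1 open → in-quota 1%; Osteria agreement on IX.1: RVC < 55%. → 1%.
Line D: leather-upper → IX.1; leather-soled → IX.1.2; sports → IX.1.2.1. Scheduled 9%. quota on IX.1 open → in-quota 1%; Osteria agreement on IX.1: RVC ≥ 55% → 20% available; preference 20% not lower than 1% → no reduction. → 1%.
Sum: 3% + 1% + 1% + 1% = 6%.

6%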